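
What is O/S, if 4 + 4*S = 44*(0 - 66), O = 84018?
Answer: -84018/727 ≈ -115.57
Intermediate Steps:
S = -727 (S = -1 + (44*(0 - 66))/4 = -1 + (44*(-66))/4 = -1 + (1/4)*(-2904) = -1 - 726 = -727)
O/S = 84018/(-727) = 84018*(-1/727) = -84018/727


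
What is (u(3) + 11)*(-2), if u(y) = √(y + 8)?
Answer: -22 - 2*√11 ≈ -28.633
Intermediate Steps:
u(y) = √(8 + y)
(u(3) + 11)*(-2) = (√(8 + 3) + 11)*(-2) = (√11 + 11)*(-2) = (11 + √11)*(-2) = -22 - 2*√11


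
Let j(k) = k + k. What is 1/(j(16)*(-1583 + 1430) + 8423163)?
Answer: 1/8418267 ≈ 1.1879e-7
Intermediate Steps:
j(k) = 2*k
1/(j(16)*(-1583 + 1430) + 8423163) = 1/((2*16)*(-1583 + 1430) + 8423163) = 1/(32*(-153) + 8423163) = 1/(-4896 + 8423163) = 1/8418267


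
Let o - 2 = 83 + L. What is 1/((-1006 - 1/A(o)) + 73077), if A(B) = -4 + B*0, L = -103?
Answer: 4/288285 ≈ 1.3875e-5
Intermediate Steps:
o = -18 (o = 2 + (83 - 103) = 2 - 20 = -18)
A(B) = -4 (A(B) = -4 + 0 = -4)
1/((-1006 - 1/A(o)) + 73077) = 1/((-1006 - 1/(-4)) + 73077) = 1/((-1006 - 1*(-¼)) + 73077) = 1/((-1006 + ¼) + 73077) = 1/(-4023/4 + 73077) = 1/(288285/4) = 4/288285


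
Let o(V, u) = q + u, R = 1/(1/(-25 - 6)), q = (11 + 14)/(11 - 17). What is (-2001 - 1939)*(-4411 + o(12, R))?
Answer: 52553690/3 ≈ 1.7518e+7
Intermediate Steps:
q = -25/6 (q = 25/(-6) = 25*(-⅙) = -25/6 ≈ -4.1667)
R = -31 (R = 1/(1/(-31)) = 1/(-1/31) = -31)
o(V, u) = -25/6 + u
(-2001 - 1939)*(-4411 + o(12, R)) = (-2001 - 1939)*(-4411 + (-25/6 - 31)) = -3940*(-4411 - 211/6) = -3940*(-26677/6) = 52553690/3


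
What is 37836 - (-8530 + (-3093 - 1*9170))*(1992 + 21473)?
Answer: 487945581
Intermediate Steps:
37836 - (-8530 + (-3093 - 1*9170))*(1992 + 21473) = 37836 - (-8530 + (-3093 - 9170))*23465 = 37836 - (-8530 - 12263)*23465 = 37836 - (-20793)*23465 = 37836 - 1*(-487907745) = 37836 + 487907745 = 487945581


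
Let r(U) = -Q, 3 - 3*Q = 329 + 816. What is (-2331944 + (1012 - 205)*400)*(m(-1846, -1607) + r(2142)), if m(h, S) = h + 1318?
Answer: 888041648/3 ≈ 2.9601e+8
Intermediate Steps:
Q = -1142/3 (Q = 1 - (329 + 816)/3 = 1 - ⅓*1145 = 1 - 1145/3 = -1142/3 ≈ -380.67)
m(h, S) = 1318 + h
r(U) = 1142/3 (r(U) = -1*(-1142/3) = 1142/3)
(-2331944 + (1012 - 205)*400)*(m(-1846, -1607) + r(2142)) = (-2331944 + (1012 - 205)*400)*((1318 - 1846) + 1142/3) = (-2331944 + 807*400)*(-528 + 1142/3) = (-2331944 + 322800)*(-442/3) = -2009144*(-442/3) = 888041648/3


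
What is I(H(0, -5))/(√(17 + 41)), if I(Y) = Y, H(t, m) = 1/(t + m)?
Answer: -√58/290 ≈ -0.026261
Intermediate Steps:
H(t, m) = 1/(m + t)
I(H(0, -5))/(√(17 + 41)) = 1/((√(17 + 41))*(-5 + 0)) = 1/(√58*(-5)) = (√58/58)*(-⅕) = -√58/290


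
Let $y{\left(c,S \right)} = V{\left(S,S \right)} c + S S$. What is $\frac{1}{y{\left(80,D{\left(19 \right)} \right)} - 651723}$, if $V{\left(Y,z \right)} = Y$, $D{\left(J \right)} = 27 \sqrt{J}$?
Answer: $- \frac{13289}{8474834208} - \frac{15 \sqrt{19}}{2824944736} \approx -1.5912 \cdot 10^{-6}$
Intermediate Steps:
$y{\left(c,S \right)} = S^{2} + S c$ ($y{\left(c,S \right)} = S c + S S = S c + S^{2} = S^{2} + S c$)
$\frac{1}{y{\left(80,D{\left(19 \right)} \right)} - 651723} = \frac{1}{27 \sqrt{19} \left(27 \sqrt{19} + 80\right) - 651723} = \frac{1}{27 \sqrt{19} \left(80 + 27 \sqrt{19}\right) - 651723} = \frac{1}{-651723 + 27 \sqrt{19} \left(80 + 27 \sqrt{19}\right)}$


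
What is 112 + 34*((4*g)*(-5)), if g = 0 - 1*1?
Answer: 792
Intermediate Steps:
g = -1 (g = 0 - 1 = -1)
112 + 34*((4*g)*(-5)) = 112 + 34*((4*(-1))*(-5)) = 112 + 34*(-4*(-5)) = 112 + 34*20 = 112 + 680 = 792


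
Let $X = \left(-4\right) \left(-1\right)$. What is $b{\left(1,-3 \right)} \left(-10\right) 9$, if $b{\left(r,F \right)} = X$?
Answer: $-360$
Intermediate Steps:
$X = 4$
$b{\left(r,F \right)} = 4$
$b{\left(1,-3 \right)} \left(-10\right) 9 = 4 \left(-10\right) 9 = \left(-40\right) 9 = -360$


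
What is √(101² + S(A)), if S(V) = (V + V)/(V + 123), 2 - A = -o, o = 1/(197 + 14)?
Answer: √49283266963/2198 ≈ 101.00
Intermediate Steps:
o = 1/211 ≈ 0.0047393
A = 423/211 (A = 2 - (-1)/211 = 2 - 1*(-1/211) = 2 + 1/211 = 423/211 ≈ 2.0047)
S(V) = 2*V/(123 + V) (S(V) = (2*V)/(123 + V) = 2*V/(123 + V))
√(101² + S(A)) = √(101² + 2*(423/211)/(123 + 423/211)) = √(10201 + 2*(423/211)/(26376/211)) = √(10201 + 2*(423/211)*(211/26376)) = √(10201 + 141/4396) = √(44843737/4396) = √49283266963/2198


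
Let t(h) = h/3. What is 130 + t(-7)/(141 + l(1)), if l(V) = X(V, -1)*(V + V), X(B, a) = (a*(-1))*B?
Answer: 55763/429 ≈ 129.98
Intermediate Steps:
X(B, a) = -B*a (X(B, a) = (-a)*B = -B*a)
l(V) = 2*V**2 (l(V) = (-1*V*(-1))*(V + V) = V*(2*V) = 2*V**2)
t(h) = h/3 (t(h) = h*(1/3) = h/3)
130 + t(-7)/(141 + l(1)) = 130 + ((1/3)*(-7))/(141 + 2*1**2) = 130 - 7/3/(141 + 2*1) = 130 - 7/3/(141 + 2) = 130 - 7/3/143 = 130 + (1/143)*(-7/3) = 130 - 7/429 = 55763/429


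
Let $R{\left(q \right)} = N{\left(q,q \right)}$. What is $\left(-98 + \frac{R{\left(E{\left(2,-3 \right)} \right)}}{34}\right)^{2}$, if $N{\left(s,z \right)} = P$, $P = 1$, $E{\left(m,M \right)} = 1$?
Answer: $\frac{11095561}{1156} \approx 9598.2$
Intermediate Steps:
$N{\left(s,z \right)} = 1$
$R{\left(q \right)} = 1$
$\left(-98 + \frac{R{\left(E{\left(2,-3 \right)} \right)}}{34}\right)^{2} = \left(-98 + 1 \cdot \frac{1}{34}\right)^{2} = \left(-98 + \frac{1}{34}\right)^{2} = \left(- \frac{3331}{34}\right)^{2} = \frac{11095561}{1156}$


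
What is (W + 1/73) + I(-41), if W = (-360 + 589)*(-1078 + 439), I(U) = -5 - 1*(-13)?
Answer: -10681578/73 ≈ -1.4632e+5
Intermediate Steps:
I(U) = 8 (I(U) = -5 + 13 = 8)
W = -146331 (W = 229*(-639) = -146331)
(W + 1/73) + I(-41) = (-146331 + 1/73) + 8 = -10682162/73 + 8 = -10681578/73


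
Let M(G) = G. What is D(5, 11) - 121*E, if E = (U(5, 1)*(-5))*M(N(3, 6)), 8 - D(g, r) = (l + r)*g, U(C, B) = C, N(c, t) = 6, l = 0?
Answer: 18103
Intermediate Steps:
D(g, r) = 8 - g*r (D(g, r) = 8 - (0 + r)*g = 8 - r*g = 8 - g*r)
E = -150 (E = (5*(-5))*6 = -25*6 = -150)
D(5, 11) - 121*E = (8 - 1*5*11) - 121*(-150) = (8 - 55) + 18150 = -47 + 18150 = 18103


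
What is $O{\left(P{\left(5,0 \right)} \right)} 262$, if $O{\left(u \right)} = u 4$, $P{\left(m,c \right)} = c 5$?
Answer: $0$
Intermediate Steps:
$P{\left(m,c \right)} = 5 c$
$O{\left(u \right)} = 4 u$
$O{\left(P{\left(5,0 \right)} \right)} 262 = 4 \cdot 5 \cdot 0 \cdot 262 = 4 \cdot 0 \cdot 262 = 0 \cdot 262 = 0$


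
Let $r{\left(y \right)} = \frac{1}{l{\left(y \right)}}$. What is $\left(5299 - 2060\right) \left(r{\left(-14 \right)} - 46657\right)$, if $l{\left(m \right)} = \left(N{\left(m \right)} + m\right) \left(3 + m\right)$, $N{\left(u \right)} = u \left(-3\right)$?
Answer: $- \frac{46545586323}{308} \approx -1.5112 \cdot 10^{8}$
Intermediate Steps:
$N{\left(u \right)} = - 3 u$
$l{\left(m \right)} = - 2 m \left(3 + m\right)$ ($l{\left(m \right)} = \left(- 3 m + m\right) \left(3 + m\right) = - 2 m \left(3 + m\right)$)
$r{\left(y \right)} = \frac{1}{2 y \left(-3 - y\right)}$
$\left(5299 - 2060\right) \left(r{\left(-14 \right)} - 46657\right) = \left(5299 - 2060\right) \left(\frac{1}{2 \left(-14\right) \left(-3 - -14\right)} - 46657\right) = 3239 \left(\frac{1}{2} \left(- \frac{1}{14}\right) \frac{1}{-3 + 14} - 46657\right) = 3239 \left(\frac{1}{2} \left(- \frac{1}{14}\right) \frac{1}{11} - 46657\right) = 3239 \left(- \frac{1}{308} - 46657\right) = 3239 \left(- \frac{14370357}{308}\right) = - \frac{46545586323}{308}$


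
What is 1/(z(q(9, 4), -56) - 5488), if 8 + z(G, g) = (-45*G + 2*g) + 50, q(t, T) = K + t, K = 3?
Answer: -1/6098 ≈ -0.00016399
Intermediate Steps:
q(t, T) = 3 + t
z(G, g) = 42 - 45*G + 2*g (z(G, g) = -8 + ((-45*G + 2*g) + 50) = -8 + (50 - 45*G + 2*g) = 42 - 45*G + 2*g)
1/(z(q(9, 4), -56) - 5488) = 1/((42 - 45*(3 + 9) + 2*(-56)) - 5488) = 1/((42 - 45*12 - 112) - 5488) = 1/((42 - 540 - 112) - 5488) = 1/(-610 - 5488) = 1/(-6098) = -1/6098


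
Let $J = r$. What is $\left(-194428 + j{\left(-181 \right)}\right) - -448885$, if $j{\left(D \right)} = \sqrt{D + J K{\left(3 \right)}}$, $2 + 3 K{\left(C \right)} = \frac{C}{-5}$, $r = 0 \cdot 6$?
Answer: $254457 + i \sqrt{181} \approx 2.5446 \cdot 10^{5} + 13.454 i$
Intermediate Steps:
$r = 0$
$J = 0$
$K{\left(C \right)} = - \frac{2}{3} - \frac{C}{15}$ ($K{\left(C \right)} = - \frac{2}{3} + \frac{C \frac{1}{-5}}{3} = - \frac{2}{3} + \frac{C \left(- \frac{1}{5}\right)}{3} = - \frac{2}{3} + \frac{\left(- \frac{1}{5}\right) C}{3} = - \frac{2}{3} - \frac{C}{15}$)
$j{\left(D \right)} = \sqrt{D}$ ($j{\left(D \right)} = \sqrt{D + 0 \left(- \frac{2}{3} - \frac{1}{5}\right)} = \sqrt{D + 0 \left(- \frac{13}{15}\right)} = \sqrt{D + 0} = \sqrt{D}$)
$\left(-194428 + j{\left(-181 \right)}\right) - -448885 = \left(-194428 + \sqrt{-181}\right) - -448885 = \left(-194428 + i \sqrt{181}\right) + 448885 = 254457 + i \sqrt{181}$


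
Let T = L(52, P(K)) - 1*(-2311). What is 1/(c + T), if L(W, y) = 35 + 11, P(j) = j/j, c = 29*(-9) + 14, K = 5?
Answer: 1/2110 ≈ 0.00047393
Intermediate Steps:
c = -247 (c = -261 + 14 = -247)
P(j) = 1
L(W, y) = 46
T = 2357 (T = 46 - 1*(-2311) = 46 + 2311 = 2357)
1/(c + T) = 1/(-247 + 2357) = 1/2110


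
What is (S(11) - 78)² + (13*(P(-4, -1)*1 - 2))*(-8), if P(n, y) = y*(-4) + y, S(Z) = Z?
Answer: 4385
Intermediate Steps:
P(n, y) = -3*y (P(n, y) = -4*y + y = -3*y)
(S(11) - 78)² + (13*(P(-4, -1)*1 - 2))*(-8) = (11 - 78)² + (13*(-3*(-1)*1 - 2))*(-8) = (-67)² + (13*(3*1 - 2))*(-8) = 4489 + (13*(3 - 2))*(-8) = 4489 + (13*1)*(-8) = 4489 + 13*(-8) = 4489 - 104 = 4385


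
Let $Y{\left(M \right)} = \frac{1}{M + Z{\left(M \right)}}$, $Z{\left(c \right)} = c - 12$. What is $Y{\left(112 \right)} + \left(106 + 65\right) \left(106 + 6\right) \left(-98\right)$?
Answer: $- \frac{397901951}{212} \approx -1.8769 \cdot 10^{6}$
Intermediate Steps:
$Z{\left(c \right)} = -12 + c$
$Y{\left(M \right)} = \frac{1}{-12 + 2 M}$ ($Y{\left(M \right)} = \frac{1}{M + \left(-12 + M\right)} = \frac{1}{-12 + 2 M}$)
$Y{\left(112 \right)} + \left(106 + 65\right) \left(106 + 6\right) \left(-98\right) = \frac{1}{2 \left(-6 + 112\right)} + \left(106 + 65\right) \left(106 + 6\right) \left(-98\right) = \frac{1}{2 \cdot 106} + 171 \cdot 112 \left(-98\right) = \frac{1}{2} \cdot \frac{1}{106} + 19152 \left(-98\right) = \frac{1}{212} - 1876896 = - \frac{397901951}{212}$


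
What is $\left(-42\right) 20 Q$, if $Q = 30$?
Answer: $-25200$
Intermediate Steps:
$\left(-42\right) 20 Q = \left(-42\right) 20 \cdot 30 = \left(-840\right) 30 = -25200$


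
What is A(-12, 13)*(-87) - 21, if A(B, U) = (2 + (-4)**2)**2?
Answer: -28209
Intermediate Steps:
A(B, U) = 324 (A(B, U) = (2 + 16)**2 = 18**2 = 324)
A(-12, 13)*(-87) - 21 = 324*(-87) - 21 = -28188 - 21 = -28209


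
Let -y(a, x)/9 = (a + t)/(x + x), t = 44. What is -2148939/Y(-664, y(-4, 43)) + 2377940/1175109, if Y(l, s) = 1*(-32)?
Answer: 2525313653431/37603488 ≈ 67156.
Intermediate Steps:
y(a, x) = -9*(44 + a)/(2*x) (y(a, x) = -9*(a + 44)/(x + x) = -9*(44 + a)/(2*x))
Y(l, s) = -32
-2148939/Y(-664, y(-4, 43)) + 2377940/1175109 = -2148939/(-32) + 2377940/1175109 = -2148939*(-1/32) + 2377940*(1/1175109) = 2148939/32 + 2377940/1175109 = 2525313653431/37603488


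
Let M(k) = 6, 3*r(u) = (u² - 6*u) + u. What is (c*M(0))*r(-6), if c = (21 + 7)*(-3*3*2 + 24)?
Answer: 22176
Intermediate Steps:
r(u) = -5*u/3 + u²/3 (r(u) = ((u² - 6*u) + u)/3 = (u² - 5*u)/3 = -5*u/3 + u²/3)
c = 168 (c = 28*(-9*2 + 24) = 28*(-18 + 24) = 28*6 = 168)
(c*M(0))*r(-6) = (168*6)*((⅓)*(-6)*(-5 - 6)) = 1008*((⅓)*(-6)*(-11)) = 1008*22 = 22176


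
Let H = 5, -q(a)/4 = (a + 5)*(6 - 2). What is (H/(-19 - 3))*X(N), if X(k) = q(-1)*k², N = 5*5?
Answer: 100000/11 ≈ 9090.9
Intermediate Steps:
q(a) = -80 - 16*a (q(a) = -4*(a + 5)*(6 - 2) = -4*(5 + a)*4 = -4*(20 + 4*a) = -80 - 16*a)
N = 25
X(k) = -64*k² (X(k) = (-80 - 16*(-1))*k² = (-80 + 16)*k² = -64*k²)
(H/(-19 - 3))*X(N) = (5/(-19 - 3))*(-64*25²) = (5/(-22))*(-64*625) = -1/22*5*(-40000) = -5/22*(-40000) = 100000/11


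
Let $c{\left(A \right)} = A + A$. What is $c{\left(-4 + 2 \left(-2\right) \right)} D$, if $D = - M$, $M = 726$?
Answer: $11616$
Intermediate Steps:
$c{\left(A \right)} = 2 A$
$D = -726$ ($D = \left(-1\right) 726 = -726$)
$c{\left(-4 + 2 \left(-2\right) \right)} D = 2 \left(-4 + 2 \left(-2\right)\right) \left(-726\right) = 2 \left(-4 - 4\right) \left(-726\right) = 2 \left(-8\right) \left(-726\right) = \left(-16\right) \left(-726\right) = 11616$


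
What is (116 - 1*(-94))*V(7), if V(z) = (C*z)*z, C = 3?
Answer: 30870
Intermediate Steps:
V(z) = 3*z**2 (V(z) = (3*z)*z = 3*z**2)
(116 - 1*(-94))*V(7) = (116 - 1*(-94))*(3*7**2) = (116 + 94)*(3*49) = 210*147 = 30870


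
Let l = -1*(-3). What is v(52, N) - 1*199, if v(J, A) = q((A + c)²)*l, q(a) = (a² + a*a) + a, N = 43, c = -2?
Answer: 16959410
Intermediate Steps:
q(a) = a + 2*a² (q(a) = (a² + a²) + a = 2*a² + a = a + 2*a²)
l = 3
v(J, A) = 3*(-2 + A)²*(1 + 2*(-2 + A)²) (v(J, A) = ((A - 2)²*(1 + 2*(A - 2)²))*3 = ((-2 + A)²*(1 + 2*(-2 + A)²))*3 = 3*(-2 + A)²*(1 + 2*(-2 + A)²))
v(52, N) - 1*199 = (-2 + 43)²*(3 + 6*(-2 + 43)²) - 1*199 = 41²*(3 + 6*41²) - 199 = 1681*(3 + 6*1681) - 199 = 1681*(3 + 10086) - 199 = 1681*10089 - 199 = 16959609 - 199 = 16959410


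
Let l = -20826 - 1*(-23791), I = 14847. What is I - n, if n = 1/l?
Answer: 44021354/2965 ≈ 14847.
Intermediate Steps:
l = 2965 (l = -20826 + 23791 = 2965)
n = 1/2965 ≈ 0.00033727
I - n = 14847 - 1*1/2965 = 14847 - 1/2965 = 44021354/2965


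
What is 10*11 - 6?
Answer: 104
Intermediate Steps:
10*11 - 6 = 110 - 6 = 104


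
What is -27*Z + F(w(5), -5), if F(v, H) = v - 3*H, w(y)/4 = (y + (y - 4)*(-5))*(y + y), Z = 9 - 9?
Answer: 15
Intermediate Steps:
Z = 0
w(y) = 8*y*(20 - 4*y) (w(y) = 4*((y + (y - 4)*(-5))*(y + y)) = 4*((y + (-4 + y)*(-5))*(2*y)) = 4*((y + (20 - 5*y))*(2*y)) = 4*((20 - 4*y)*(2*y)) = 4*(2*y*(20 - 4*y)) = 8*y*(20 - 4*y))
-27*Z + F(w(5), -5) = -27*0 + (32*5*(5 - 1*5) - 3*(-5)) = 0 + (32*5*(5 - 5) + 15) = 0 + (32*5*0 + 15) = 0 + (0 + 15) = 0 + 15 = 15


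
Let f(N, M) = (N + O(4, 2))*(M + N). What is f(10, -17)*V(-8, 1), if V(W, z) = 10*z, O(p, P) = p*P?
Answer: -1260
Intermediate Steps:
O(p, P) = P*p
f(N, M) = (8 + N)*(M + N) (f(N, M) = (N + 2*4)*(M + N) = (N + 8)*(M + N) = (8 + N)*(M + N))
f(10, -17)*V(-8, 1) = (10² + 8*(-17) + 8*10 - 17*10)*(10*1) = (100 - 136 + 80 - 170)*10 = -126*10 = -1260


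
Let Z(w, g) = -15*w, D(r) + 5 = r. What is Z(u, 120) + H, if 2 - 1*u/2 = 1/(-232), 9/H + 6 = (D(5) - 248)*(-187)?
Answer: -161714853/2689460 ≈ -60.129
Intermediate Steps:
D(r) = -5 + r
H = 9/46370 (H = 9/(-6 + ((-5 + 5) - 248)*(-187)) = 9/(-6 + (0 - 248)*(-187)) = 9/(-6 - 248*(-187)) = 9/(-6 + 46376) = 9/46370 ≈ 0.00019409)
u = 465/116 (u = 4 - 2/(-232) = 4 - 2*(-1/232) = 4 + 1/116 = 465/116 ≈ 4.0086)
Z(u, 120) + H = -15*465/116 + 9/46370 = -6975/116 + 9/46370 = -161714853/2689460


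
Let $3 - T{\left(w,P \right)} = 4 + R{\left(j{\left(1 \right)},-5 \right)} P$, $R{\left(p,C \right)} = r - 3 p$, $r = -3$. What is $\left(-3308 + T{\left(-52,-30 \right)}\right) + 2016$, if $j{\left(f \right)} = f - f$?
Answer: $-1383$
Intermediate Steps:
$j{\left(f \right)} = 0$
$R{\left(p,C \right)} = -3 - 3 p$
$T{\left(w,P \right)} = -1 + 3 P$ ($T{\left(w,P \right)} = 3 - \left(4 + \left(-3 - 0\right) P\right) = 3 - \left(4 + \left(-3 + 0\right) P\right) = 3 - \left(4 - 3 P\right) = 3 + \left(-4 + 3 P\right) = -1 + 3 P$)
$\left(-3308 + T{\left(-52,-30 \right)}\right) + 2016 = \left(-3308 + \left(-1 + 3 \left(-30\right)\right)\right) + 2016 = \left(-3308 - 91\right) + 2016 = -3399 + 2016 = -1383$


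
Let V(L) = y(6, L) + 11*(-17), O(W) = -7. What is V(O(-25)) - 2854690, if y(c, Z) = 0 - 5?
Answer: -2854882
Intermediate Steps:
y(c, Z) = -5
V(L) = -192 (V(L) = -5 + 11*(-17) = -5 - 187 = -192)
V(O(-25)) - 2854690 = -192 - 2854690 = -2854882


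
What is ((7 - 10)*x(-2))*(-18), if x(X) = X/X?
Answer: 54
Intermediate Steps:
x(X) = 1
((7 - 10)*x(-2))*(-18) = ((7 - 10)*1)*(-18) = -3*1*(-18) = -3*(-18) = 54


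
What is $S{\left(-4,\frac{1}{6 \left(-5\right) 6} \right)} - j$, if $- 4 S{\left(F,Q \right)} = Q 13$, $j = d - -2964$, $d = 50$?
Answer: $- \frac{2170067}{720} \approx -3014.0$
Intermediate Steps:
$j = 3014$ ($j = 50 - -2964 = 50 + 2964 = 3014$)
$S{\left(F,Q \right)} = - \frac{13 Q}{4}$ ($S{\left(F,Q \right)} = - \frac{Q 13}{4} = - \frac{13 Q}{4}$)
$S{\left(-4,\frac{1}{6 \left(-5\right) 6} \right)} - j = - \frac{13}{4 \cdot 6 \left(-5\right) 6} - 3014 = - \frac{13}{4 \left(\left(-30\right) 6\right)} - 3014 = - \frac{13}{4 \left(-180\right)} - 3014 = \left(- \frac{13}{4}\right) \left(- \frac{1}{180}\right) - 3014 = \frac{13}{720} - 3014 = - \frac{2170067}{720}$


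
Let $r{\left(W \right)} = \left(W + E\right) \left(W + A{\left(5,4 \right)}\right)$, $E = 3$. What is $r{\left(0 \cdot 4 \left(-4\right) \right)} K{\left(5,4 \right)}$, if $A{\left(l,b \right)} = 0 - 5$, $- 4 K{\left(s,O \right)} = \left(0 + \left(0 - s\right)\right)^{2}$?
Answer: $\frac{375}{4} \approx 93.75$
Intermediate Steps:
$K{\left(s,O \right)} = - \frac{s^{2}}{4}$ ($K{\left(s,O \right)} = - \frac{\left(0 + \left(0 - s\right)\right)^{2}}{4} = - \frac{\left(0 - s\right)^{2}}{4} = - \frac{\left(- s\right)^{2}}{4} = - \frac{s^{2}}{4}$)
$A{\left(l,b \right)} = -5$ ($A{\left(l,b \right)} = 0 - 5 = -5$)
$r{\left(W \right)} = \left(-5 + W\right) \left(3 + W\right)$ ($r{\left(W \right)} = \left(W + 3\right) \left(W - 5\right) = \left(3 + W\right) \left(-5 + W\right) = \left(-5 + W\right) \left(3 + W\right)$)
$r{\left(0 \cdot 4 \left(-4\right) \right)} K{\left(5,4 \right)} = \left(-15 + \left(0 \cdot 4 \left(-4\right)\right)^{2} - 2 \cdot 0 \cdot 4 \left(-4\right)\right) \left(- \frac{5^{2}}{4}\right) = \left(-15 + \left(0 \left(-4\right)\right)^{2} - 2 \cdot 0 \left(-4\right)\right) \left(\left(- \frac{1}{4}\right) 25\right) = \left(-15 + 0^{2} - 0\right) \left(- \frac{25}{4}\right) = \left(-15 + 0 + 0\right) \left(- \frac{25}{4}\right) = \left(-15\right) \left(- \frac{25}{4}\right) = \frac{375}{4}$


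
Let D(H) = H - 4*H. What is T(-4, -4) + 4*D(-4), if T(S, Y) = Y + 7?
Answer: 51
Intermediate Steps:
T(S, Y) = 7 + Y
D(H) = -3*H
T(-4, -4) + 4*D(-4) = (7 - 4) + 4*(-3*(-4)) = 3 + 4*12 = 3 + 48 = 51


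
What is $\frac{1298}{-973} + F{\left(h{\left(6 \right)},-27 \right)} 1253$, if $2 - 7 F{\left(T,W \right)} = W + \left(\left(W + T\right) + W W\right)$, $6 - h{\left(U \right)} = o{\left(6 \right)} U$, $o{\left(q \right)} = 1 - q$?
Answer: $- \frac{123485701}{973} \approx -1.2691 \cdot 10^{5}$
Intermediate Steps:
$h{\left(U \right)} = 6 + 5 U$ ($h{\left(U \right)} = 6 - \left(1 - 6\right) U = 6 - - 5 U = 6 + 5 U$)
$F{\left(T,W \right)} = \frac{2}{7} - \frac{2 W}{7} - \frac{T}{7} - \frac{W^{2}}{7}$ ($F{\left(T,W \right)} = \frac{2}{7} - \frac{W + \left(\left(W + T\right) + W W\right)}{7} = \frac{2}{7} - \frac{W + \left(\left(T + W\right) + W^{2}\right)}{7} = \frac{2}{7} - \frac{W + \left(T + W + W^{2}\right)}{7} = \frac{2}{7} - \frac{T + W^{2} + 2 W}{7} = \frac{2}{7} - \left(\frac{T}{7} + \frac{W^{2}}{7} + \frac{2 W}{7}\right) = \frac{2}{7} - \frac{2 W}{7} - \frac{T}{7} - \frac{W^{2}}{7}$)
$\frac{1298}{-973} + F{\left(h{\left(6 \right)},-27 \right)} 1253 = \frac{1298}{-973} + \left(\frac{2}{7} - - \frac{54}{7} - \frac{6 + 5 \cdot 6}{7} - \frac{\left(-27\right)^{2}}{7}\right) 1253 = 1298 \left(- \frac{1}{973}\right) + \left(\frac{2}{7} + \frac{54}{7} - \frac{6 + 30}{7} - \frac{729}{7}\right) 1253 = - \frac{1298}{973} + \left(\frac{2}{7} + \frac{54}{7} - \frac{36}{7} - \frac{729}{7}\right) 1253 = - \frac{1298}{973} - 126911 = - \frac{123485701}{973}$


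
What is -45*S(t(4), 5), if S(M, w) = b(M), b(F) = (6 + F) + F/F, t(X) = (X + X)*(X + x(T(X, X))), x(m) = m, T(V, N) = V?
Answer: -3195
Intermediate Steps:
t(X) = 4*X² (t(X) = (X + X)*(X + X) = (2*X)*(2*X) = 4*X²)
b(F) = 7 + F (b(F) = (6 + F) + 1 = 7 + F)
S(M, w) = 7 + M
-45*S(t(4), 5) = -45*(7 + 4*4²) = -45*(7 + 4*16) = -45*(7 + 64) = -45*71 = -3195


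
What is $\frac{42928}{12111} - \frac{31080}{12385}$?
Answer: $\frac{31050680}{29998947} \approx 1.0351$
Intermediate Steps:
$\frac{42928}{12111} - \frac{31080}{12385} = 42928 \cdot \frac{1}{12111} - \frac{6216}{2477} = \frac{42928}{12111} - \frac{6216}{2477} = \frac{31050680}{29998947}$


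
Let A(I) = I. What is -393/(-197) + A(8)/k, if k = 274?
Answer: 54629/26989 ≈ 2.0241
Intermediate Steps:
-393/(-197) + A(8)/k = -393/(-197) + 8/274 = -393*(-1/197) + 8*(1/274) = 393/197 + 4/137 = 54629/26989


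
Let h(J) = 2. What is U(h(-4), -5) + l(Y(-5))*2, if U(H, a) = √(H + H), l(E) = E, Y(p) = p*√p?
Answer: 2 - 10*I*√5 ≈ 2.0 - 22.361*I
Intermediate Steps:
Y(p) = p^(3/2)
U(H, a) = √2*√H (U(H, a) = √(2*H) = √2*√H)
U(h(-4), -5) + l(Y(-5))*2 = √2*√2 + (-5)^(3/2)*2 = 2 - 5*I*√5*2 = 2 - 10*I*√5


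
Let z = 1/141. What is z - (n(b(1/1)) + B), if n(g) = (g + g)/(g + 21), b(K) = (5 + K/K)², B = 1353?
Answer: -3628052/2679 ≈ -1354.3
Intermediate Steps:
z = 1/141 ≈ 0.0070922
b(K) = 36 (b(K) = (5 + 1)² = 6² = 36)
n(g) = 2*g/(21 + g) (n(g) = (2*g)/(21 + g) = 2*g/(21 + g))
z - (n(b(1/1)) + B) = 1/141 - (2*36/(21 + 36) + 1353) = 1/141 - (2*36/57 + 1353) = 1/141 - (2*36*(1/57) + 1353) = 1/141 - (24/19 + 1353) = 1/141 - 1*25731/19 = 1/141 - 25731/19 = -3628052/2679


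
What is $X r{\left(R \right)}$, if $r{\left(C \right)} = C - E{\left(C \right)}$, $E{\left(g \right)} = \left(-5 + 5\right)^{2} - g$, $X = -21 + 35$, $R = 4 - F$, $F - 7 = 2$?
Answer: $-140$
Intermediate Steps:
$F = 9$ ($F = 7 + 2 = 9$)
$R = -5$ ($R = 4 - 9 = -5$)
$X = 14$
$E{\left(g \right)} = - g$ ($E{\left(g \right)} = 0^{2} - g = 0 - g = - g$)
$r{\left(C \right)} = 2 C$ ($r{\left(C \right)} = C - - C = C + C = 2 C$)
$X r{\left(R \right)} = 14 \cdot 2 \left(-5\right) = 14 \left(-10\right) = -140$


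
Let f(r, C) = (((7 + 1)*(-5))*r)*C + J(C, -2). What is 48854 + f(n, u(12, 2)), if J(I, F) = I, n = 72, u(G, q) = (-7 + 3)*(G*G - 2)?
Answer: 1684126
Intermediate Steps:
u(G, q) = 8 - 4*G² (u(G, q) = -4*(G² - 2) = -4*(-2 + G²) = 8 - 4*G²)
f(r, C) = C - 40*C*r (f(r, C) = (((7 + 1)*(-5))*r)*C + C = ((8*(-5))*r)*C + C = (-40*r)*C + C = -40*C*r + C = C - 40*C*r)
48854 + f(n, u(12, 2)) = 48854 + (8 - 4*12²)*(1 - 40*72) = 48854 + (8 - 4*144)*(1 - 2880) = 48854 + (8 - 576)*(-2879) = 48854 - 568*(-2879) = 48854 + 1635272 = 1684126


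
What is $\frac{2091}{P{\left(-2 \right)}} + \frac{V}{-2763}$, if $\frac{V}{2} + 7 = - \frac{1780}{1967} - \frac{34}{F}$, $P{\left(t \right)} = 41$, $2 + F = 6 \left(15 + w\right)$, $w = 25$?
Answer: $\frac{277207531}{5434821} \approx 51.006$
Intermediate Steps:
$F = 238$ ($F = -2 + 6 \left(15 + 25\right) = -2 + 6 \cdot 40 = -2 + 240 = 238$)
$V = - \frac{31660}{1967}$ ($V = -14 + 2 \left(- \frac{1780}{1967} - \frac{34}{238}\right) = -14 + 2 \left(\left(-1780\right) \frac{1}{1967} - \frac{1}{7}\right) = -14 + 2 \left(- \frac{1780}{1967} - \frac{1}{7}\right) = -14 + 2 \left(- \frac{2061}{1967}\right) = -14 - \frac{4122}{1967} = - \frac{31660}{1967} \approx -16.096$)
$\frac{2091}{P{\left(-2 \right)}} + \frac{V}{-2763} = \frac{2091}{41} - \frac{31660}{1967 \left(-2763\right)} = 2091 \cdot \frac{1}{41} - - \frac{31660}{5434821} = 51 + \frac{31660}{5434821} = \frac{277207531}{5434821}$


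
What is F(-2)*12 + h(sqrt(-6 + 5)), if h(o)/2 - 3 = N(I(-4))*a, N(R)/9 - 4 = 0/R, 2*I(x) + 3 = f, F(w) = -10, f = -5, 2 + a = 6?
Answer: 174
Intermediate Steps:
a = 4 (a = -2 + 6 = 4)
I(x) = -4 (I(x) = -3/2 + (1/2)*(-5) = -3/2 - 5/2 = -4)
N(R) = 36 (N(R) = 36 + 9*(0/R) = 36 + 9*0 = 36 + 0 = 36)
h(o) = 294 (h(o) = 6 + 2*(36*4) = 6 + 2*144 = 6 + 288 = 294)
F(-2)*12 + h(sqrt(-6 + 5)) = -10*12 + 294 = -120 + 294 = 174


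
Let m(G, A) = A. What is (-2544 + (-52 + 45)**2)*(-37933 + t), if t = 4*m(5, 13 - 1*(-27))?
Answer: 94243635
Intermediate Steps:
t = 160 (t = 4*(13 - 1*(-27)) = 4*(13 + 27) = 4*40 = 160)
(-2544 + (-52 + 45)**2)*(-37933 + t) = (-2544 + (-52 + 45)**2)*(-37933 + 160) = (-2544 + (-7)**2)*(-37773) = (-2544 + 49)*(-37773) = -2495*(-37773) = 94243635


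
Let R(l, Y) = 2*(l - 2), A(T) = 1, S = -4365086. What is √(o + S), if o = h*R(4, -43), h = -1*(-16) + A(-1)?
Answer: 147*I*√202 ≈ 2089.3*I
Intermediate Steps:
R(l, Y) = -4 + 2*l (R(l, Y) = 2*(-2 + l) = -4 + 2*l)
h = 17 (h = -1*(-16) + 1 = 16 + 1 = 17)
o = 68 (o = 17*(-4 + 2*4) = 17*(-4 + 8) = 17*4 = 68)
√(o + S) = √(68 - 4365086) = √(-4365018) = 147*I*√202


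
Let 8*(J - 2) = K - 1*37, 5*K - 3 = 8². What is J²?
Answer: 361/400 ≈ 0.90250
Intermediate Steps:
K = 67/5 (K = ⅗ + (⅕)*8² = ⅗ + (⅕)*64 = ⅗ + 64/5 = 67/5 ≈ 13.400)
J = -19/20 (J = 2 + (67/5 - 1*37)/8 = 2 + (67/5 - 37)/8 = 2 + (⅛)*(-118/5) = 2 - 59/20 = -19/20 ≈ -0.95000)
J² = (-19/20)² = 361/400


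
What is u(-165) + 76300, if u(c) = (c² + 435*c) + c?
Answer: 31585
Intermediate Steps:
u(c) = c² + 436*c
u(-165) + 76300 = -165*(436 - 165) + 76300 = -165*271 + 76300 = -44715 + 76300 = 31585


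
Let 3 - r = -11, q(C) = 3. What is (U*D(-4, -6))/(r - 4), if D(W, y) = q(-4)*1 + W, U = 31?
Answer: -31/10 ≈ -3.1000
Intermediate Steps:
r = 14 (r = 3 - 1*(-11) = 3 + 11 = 14)
D(W, y) = 3 + W (D(W, y) = 3*1 + W = 3 + W)
(U*D(-4, -6))/(r - 4) = (31*(3 - 4))/(14 - 4) = (31*(-1))/10 = -31*1/10 = -31/10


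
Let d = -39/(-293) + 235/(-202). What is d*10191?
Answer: -621416607/59186 ≈ -10499.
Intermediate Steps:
d = -60977/59186 (d = -39*(-1/293) + 235*(-1/202) = 39/293 - 235/202 = -60977/59186 ≈ -1.0303)
d*10191 = -60977/59186*10191 = -621416607/59186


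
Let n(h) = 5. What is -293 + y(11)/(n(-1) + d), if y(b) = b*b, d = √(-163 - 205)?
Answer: 4*(-293*√23 + 336*I)/(-5*I + 4*√23) ≈ -291.46 - 5.9063*I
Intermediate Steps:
d = 4*I*√23 (d = √(-368) = 4*I*√23 ≈ 19.183*I)
y(b) = b²
-293 + y(11)/(n(-1) + d) = -293 + 11²/(5 + 4*I*√23) = -293 + 121/(5 + 4*I*√23)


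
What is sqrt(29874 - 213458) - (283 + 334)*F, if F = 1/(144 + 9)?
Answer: -617/153 + 4*I*sqrt(11474) ≈ -4.0327 + 428.47*I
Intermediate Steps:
F = 1/153 ≈ 0.0065359
sqrt(29874 - 213458) - (283 + 334)*F = sqrt(29874 - 213458) - (283 + 334)/153 = sqrt(-183584) - 617/153 = 4*I*sqrt(11474) - 1*617/153 = 4*I*sqrt(11474) - 617/153 = -617/153 + 4*I*sqrt(11474)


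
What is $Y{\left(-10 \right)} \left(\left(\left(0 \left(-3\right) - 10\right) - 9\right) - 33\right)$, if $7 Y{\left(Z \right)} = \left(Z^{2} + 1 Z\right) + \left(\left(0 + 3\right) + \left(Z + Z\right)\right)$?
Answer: $- \frac{3796}{7} \approx -542.29$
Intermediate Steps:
$Y{\left(Z \right)} = \frac{3}{7} + \frac{Z^{2}}{7} + \frac{3 Z}{7}$ ($Y{\left(Z \right)} = \frac{\left(Z^{2} + 1 Z\right) + \left(\left(0 + 3\right) + \left(Z + Z\right)\right)}{7} = \frac{\left(Z^{2} + Z\right) + \left(3 + 2 Z\right)}{7} = \frac{\left(Z + Z^{2}\right) + \left(3 + 2 Z\right)}{7} = \frac{3 + Z^{2} + 3 Z}{7} = \frac{3}{7} + \frac{Z^{2}}{7} + \frac{3 Z}{7}$)
$Y{\left(-10 \right)} \left(\left(\left(0 \left(-3\right) - 10\right) - 9\right) - 33\right) = \left(\frac{3}{7} + \frac{\left(-10\right)^{2}}{7} + \frac{3}{7} \left(-10\right)\right) \left(\left(\left(0 \left(-3\right) - 10\right) - 9\right) - 33\right) = \left(\frac{3}{7} + \frac{1}{7} \cdot 100 - \frac{30}{7}\right) \left(\left(\left(0 - 10\right) - 9\right) - 33\right) = \left(\frac{3}{7} + \frac{100}{7} - \frac{30}{7}\right) \left(\left(-10 - 9\right) - 33\right) = \frac{73 \left(-19 - 33\right)}{7} = \frac{73}{7} \left(-52\right) = - \frac{3796}{7}$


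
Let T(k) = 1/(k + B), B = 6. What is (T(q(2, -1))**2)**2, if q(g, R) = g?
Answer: 1/4096 ≈ 0.00024414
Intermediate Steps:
T(k) = 1/(6 + k) (T(k) = 1/(k + 6) = 1/(6 + k))
(T(q(2, -1))**2)**2 = ((1/(6 + 2))**2)**2 = ((1/8)**2)**2 = (1/64)**2 = 1/4096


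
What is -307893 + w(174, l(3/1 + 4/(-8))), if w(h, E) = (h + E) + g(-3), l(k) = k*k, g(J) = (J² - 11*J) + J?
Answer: -1230695/4 ≈ -3.0767e+5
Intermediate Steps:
g(J) = J² - 10*J
l(k) = k²
w(h, E) = 39 + E + h (w(h, E) = (h + E) - 3*(-10 - 3) = (E + h) - 3*(-13) = (E + h) + 39 = 39 + E + h)
-307893 + w(174, l(3/1 + 4/(-8))) = -307893 + (39 + (3/1 + 4/(-8))² + 174) = -307893 + (39 + (3*1 + 4*(-⅛))² + 174) = -307893 + (39 + (3 - ½)² + 174) = -307893 + (39 + (5/2)² + 174) = -307893 + (39 + 25/4 + 174) = -307893 + 877/4 = -1230695/4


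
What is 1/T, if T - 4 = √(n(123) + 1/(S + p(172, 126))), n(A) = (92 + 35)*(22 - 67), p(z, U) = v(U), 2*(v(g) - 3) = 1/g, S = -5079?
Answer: 5116604/7330814633 - 3*I*√1039004359124863/7330814633 ≈ 0.00069796 - 0.013191*I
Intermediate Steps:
v(g) = 3 + 1/(2*g)
p(z, U) = 3 + 1/(2*U)
n(A) = -5715 (n(A) = 127*(-45) = -5715)
T = 4 + 3*I*√1039004359124863/1279151 (T = 4 + √(-5715 + 1/(-5079 + (3 + (½)/126))) = 4 + √(-5715 + 1/(-5079 + (3 + (½)*(1/126)))) = 4 + √(-5715 + 1/(-5079 + (3 + 1/252))) = 4 + √(-5715 + 1/(-5079 + 757/252)) = 4 + √(-5715 + 1/(-1279151/252)) = 4 + √(-5715 - 252/1279151) = 4 + √(-7310348217/1279151) = 4 + 3*I*√1039004359124863/1279151 ≈ 4.0 + 75.598*I)
1/T = 1/(4 + 3*I*√1039004359124863/1279151)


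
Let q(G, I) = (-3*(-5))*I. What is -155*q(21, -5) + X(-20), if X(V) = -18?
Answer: 11607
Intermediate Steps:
q(G, I) = 15*I
-155*q(21, -5) + X(-20) = -2325*(-5) - 18 = -155*(-75) - 18 = 11625 - 18 = 11607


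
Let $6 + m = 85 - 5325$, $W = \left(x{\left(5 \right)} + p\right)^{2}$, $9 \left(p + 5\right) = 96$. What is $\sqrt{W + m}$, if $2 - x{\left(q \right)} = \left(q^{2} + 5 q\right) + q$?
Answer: $\frac{5 i \sqrt{1082}}{3} \approx 54.823 i$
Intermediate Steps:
$p = \frac{17}{3}$ ($p = -5 + \frac{1}{9} \cdot 96 = -5 + \frac{32}{3} = \frac{17}{3} \approx 5.6667$)
$x{\left(q \right)} = 2 - q^{2} - 6 q$ ($x{\left(q \right)} = 2 - \left(\left(q^{2} + 5 q\right) + q\right) = 2 - \left(q^{2} + 6 q\right) = 2 - q^{2} - 6 q$)
$W = \frac{20164}{9}$ ($W = \left(\left(2 - 5^{2} - 30\right) + \frac{17}{3}\right)^{2} = \left(\left(2 - 25 - 30\right) + \frac{17}{3}\right)^{2} = \left(-53 + \frac{17}{3}\right)^{2} = \left(- \frac{142}{3}\right)^{2} = \frac{20164}{9} \approx 2240.4$)
$m = -5246$ ($m = -6 + \left(85 - 5325\right) = -6 - 5240 = -5246$)
$\sqrt{W + m} = \sqrt{\frac{20164}{9} - 5246} = \sqrt{- \frac{27050}{9}} = \frac{5 i \sqrt{1082}}{3}$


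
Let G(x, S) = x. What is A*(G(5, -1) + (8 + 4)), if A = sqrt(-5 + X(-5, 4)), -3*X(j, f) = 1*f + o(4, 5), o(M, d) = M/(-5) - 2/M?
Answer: 17*I*sqrt(590)/10 ≈ 41.293*I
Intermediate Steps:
o(M, d) = -2/M - M/5 (o(M, d) = M*(-1/5) - 2/M = -M/5 - 2/M = -2/M - M/5)
X(j, f) = 13/30 - f/3 (X(j, f) = -(1*f + (-2/4 - 1/5*4))/3 = -(f + (-2*1/4 - 4/5))/3 = -(f + (-1/2 - 4/5))/3 = -(f - 13/10)/3 = -(-13/10 + f)/3 = 13/30 - f/3)
A = I*sqrt(590)/10 (A = sqrt(-5 + (13/30 - 1/3*4)) = sqrt(-5 + (13/30 - 4/3)) = sqrt(-5 - 9/10) = sqrt(-59/10) = I*sqrt(590)/10 ≈ 2.429*I)
A*(G(5, -1) + (8 + 4)) = (I*sqrt(590)/10)*(5 + (8 + 4)) = (I*sqrt(590)/10)*(5 + 12) = (I*sqrt(590)/10)*17 = 17*I*sqrt(590)/10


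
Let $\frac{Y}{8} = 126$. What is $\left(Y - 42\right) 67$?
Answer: $64722$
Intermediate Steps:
$Y = 1008$ ($Y = 8 \cdot 126 = 1008$)
$\left(Y - 42\right) 67 = \left(1008 - 42\right) 67 = 966 \cdot 67 = 64722$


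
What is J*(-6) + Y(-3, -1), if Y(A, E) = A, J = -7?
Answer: 39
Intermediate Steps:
J*(-6) + Y(-3, -1) = -7*(-6) - 3 = 42 - 3 = 39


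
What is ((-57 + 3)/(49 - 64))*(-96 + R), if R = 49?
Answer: -846/5 ≈ -169.20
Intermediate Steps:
((-57 + 3)/(49 - 64))*(-96 + R) = ((-57 + 3)/(49 - 64))*(-96 + 49) = -54/(-15)*(-47) = -54*(-1/15)*(-47) = (18/5)*(-47) = -846/5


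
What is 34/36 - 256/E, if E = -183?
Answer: 2573/1098 ≈ 2.3434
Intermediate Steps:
34/36 - 256/E = 34/36 - 256/(-183) = 34*(1/36) - 256*(-1/183) = 17/18 + 256/183 = 2573/1098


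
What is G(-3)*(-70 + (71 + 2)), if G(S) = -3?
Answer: -9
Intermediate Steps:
G(-3)*(-70 + (71 + 2)) = -3*(-70 + (71 + 2)) = -3*(-70 + 73) = -3*3 = -9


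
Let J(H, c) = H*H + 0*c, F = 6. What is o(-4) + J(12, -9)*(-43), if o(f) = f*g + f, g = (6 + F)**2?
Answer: -6772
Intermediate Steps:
g = 144 (g = (6 + 6)**2 = 12**2 = 144)
J(H, c) = H**2 (J(H, c) = H**2 + 0 = H**2)
o(f) = 145*f (o(f) = f*144 + f = 144*f + f = 145*f)
o(-4) + J(12, -9)*(-43) = 145*(-4) + 12**2*(-43) = -580 + 144*(-43) = -580 - 6192 = -6772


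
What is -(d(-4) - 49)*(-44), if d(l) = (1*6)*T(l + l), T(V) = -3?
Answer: -2948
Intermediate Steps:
d(l) = -18 (d(l) = (1*6)*(-3) = 6*(-3) = -18)
-(d(-4) - 49)*(-44) = -(-18 - 49)*(-44) = -(-67)*(-44) = -1*2948 = -2948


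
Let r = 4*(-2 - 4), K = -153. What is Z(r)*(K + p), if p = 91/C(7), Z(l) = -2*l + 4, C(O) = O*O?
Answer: -55016/7 ≈ -7859.4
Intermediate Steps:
C(O) = O²
r = -24 (r = 4*(-6) = -24)
Z(l) = 4 - 2*l
p = 13/7 (p = 91/(7²) = 91/49 = 91*(1/49) = 13/7 ≈ 1.8571)
Z(r)*(K + p) = (4 - 2*(-24))*(-153 + 13/7) = (4 + 48)*(-1058/7) = 52*(-1058/7) = -55016/7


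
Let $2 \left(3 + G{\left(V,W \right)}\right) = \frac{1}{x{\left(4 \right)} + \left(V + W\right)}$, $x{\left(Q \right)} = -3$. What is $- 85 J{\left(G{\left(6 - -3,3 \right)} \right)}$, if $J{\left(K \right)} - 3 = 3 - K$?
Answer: $- \frac{13685}{18} \approx -760.28$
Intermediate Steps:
$G{\left(V,W \right)} = -3 + \frac{1}{2 \left(-3 + V + W\right)}$ ($G{\left(V,W \right)} = -3 + \frac{1}{2 \left(-3 + \left(V + W\right)\right)} = -3 + \frac{1}{2 \left(-3 + V + W\right)}$)
$J{\left(K \right)} = 6 - K$ ($J{\left(K \right)} = 3 - \left(-3 + K\right) = 6 - K$)
$- 85 J{\left(G{\left(6 - -3,3 \right)} \right)} = - 85 \left(6 - \frac{\frac{19}{2} - 3 \left(6 - -3\right) - 9}{-3 + \left(6 - -3\right) + 3}\right) = - 85 \left(6 - \frac{\frac{19}{2} - 3 \left(6 + 3\right) - 9}{-3 + \left(6 + 3\right) + 3}\right) = - 85 \left(6 - \frac{\frac{19}{2} - 27 - 9}{-3 + 9 + 3}\right) = - 85 \left(6 - \frac{\frac{19}{2} - 27 - 9}{9}\right) = - 85 \left(6 - \frac{1}{9} \left(- \frac{53}{2}\right)\right) = - 85 \left(6 - - \frac{53}{18}\right) = - 85 \left(6 + \frac{53}{18}\right) = \left(-85\right) \frac{161}{18} = - \frac{13685}{18}$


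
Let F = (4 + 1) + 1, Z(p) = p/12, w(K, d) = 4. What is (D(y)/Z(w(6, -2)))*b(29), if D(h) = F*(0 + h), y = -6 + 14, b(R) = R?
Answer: 4176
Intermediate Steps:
Z(p) = p/12 (Z(p) = p*(1/12) = p/12)
y = 8
F = 6 (F = 5 + 1 = 6)
D(h) = 6*h (D(h) = 6*(0 + h) = 6*h)
(D(y)/Z(w(6, -2)))*b(29) = ((6*8)/(((1/12)*4)))*29 = (48/(⅓))*29 = (48*3)*29 = 144*29 = 4176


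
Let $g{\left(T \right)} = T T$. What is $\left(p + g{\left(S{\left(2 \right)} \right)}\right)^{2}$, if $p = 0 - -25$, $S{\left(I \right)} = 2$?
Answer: $841$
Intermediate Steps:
$g{\left(T \right)} = T^{2}$
$p = 25$ ($p = 0 + 25 = 25$)
$\left(p + g{\left(S{\left(2 \right)} \right)}\right)^{2} = \left(25 + 2^{2}\right)^{2} = \left(25 + 4\right)^{2} = 29^{2} = 841$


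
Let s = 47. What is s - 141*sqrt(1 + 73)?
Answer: 47 - 141*sqrt(74) ≈ -1165.9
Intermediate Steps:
s - 141*sqrt(1 + 73) = 47 - 141*sqrt(1 + 73) = 47 - 141*sqrt(74)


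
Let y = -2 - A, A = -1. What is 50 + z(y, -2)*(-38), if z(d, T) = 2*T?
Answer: 202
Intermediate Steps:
y = -1 (y = -2 - 1*(-1) = -2 + 1 = -1)
50 + z(y, -2)*(-38) = 50 + (2*(-2))*(-38) = 50 - 4*(-38) = 50 + 152 = 202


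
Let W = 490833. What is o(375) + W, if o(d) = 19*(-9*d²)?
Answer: -23556042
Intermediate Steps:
o(d) = -171*d²
o(375) + W = -171*375² + 490833 = -171*140625 + 490833 = -24046875 + 490833 = -23556042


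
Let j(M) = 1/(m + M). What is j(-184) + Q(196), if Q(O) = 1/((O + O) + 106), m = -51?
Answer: -263/117030 ≈ -0.0022473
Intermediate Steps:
Q(O) = 1/(106 + 2*O) (Q(O) = 1/(2*O + 106) = 1/(106 + 2*O))
j(M) = 1/(-51 + M)
j(-184) + Q(196) = 1/(-51 - 184) + 1/(2*(53 + 196)) = 1/(-235) + (½)/249 = -1/235 + (½)*(1/249) = -1/235 + 1/498 = -263/117030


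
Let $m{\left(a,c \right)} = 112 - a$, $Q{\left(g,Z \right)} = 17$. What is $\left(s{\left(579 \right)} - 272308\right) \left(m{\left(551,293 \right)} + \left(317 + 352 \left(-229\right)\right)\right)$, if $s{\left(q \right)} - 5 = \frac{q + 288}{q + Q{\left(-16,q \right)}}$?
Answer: $\frac{6550905318165}{298} \approx 2.1983 \cdot 10^{10}$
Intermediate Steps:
$s{\left(q \right)} = 5 + \frac{288 + q}{17 + q}$ ($s{\left(q \right)} = 5 + \frac{q + 288}{q + 17} = 5 + \frac{288 + q}{17 + q}$)
$\left(s{\left(579 \right)} - 272308\right) \left(m{\left(551,293 \right)} + \left(317 + 352 \left(-229\right)\right)\right) = \left(\frac{373 + 6 \cdot 579}{17 + 579} - 272308\right) \left(\left(112 - 551\right) + \left(317 + 352 \left(-229\right)\right)\right) = \left(\frac{373 + 3474}{596} - 272308\right) \left(\left(112 - 551\right) + \left(317 - 80608\right)\right) = \left(\frac{1}{596} \cdot 3847 - 272308\right) \left(-439 - 80291\right) = \left(\frac{3847}{596} - 272308\right) \left(-80730\right) = \left(- \frac{162291721}{596}\right) \left(-80730\right) = \frac{6550905318165}{298}$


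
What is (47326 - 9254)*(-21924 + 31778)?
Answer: 375161488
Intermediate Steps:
(47326 - 9254)*(-21924 + 31778) = 38072*9854 = 375161488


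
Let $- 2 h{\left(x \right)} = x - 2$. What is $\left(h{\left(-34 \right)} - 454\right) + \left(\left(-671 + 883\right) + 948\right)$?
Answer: $724$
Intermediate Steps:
$h{\left(x \right)} = 1 - \frac{x}{2}$ ($h{\left(x \right)} = - \frac{x - 2}{2} = - \frac{-2 + x}{2} = 1 - \frac{x}{2}$)
$\left(h{\left(-34 \right)} - 454\right) + \left(\left(-671 + 883\right) + 948\right) = \left(\left(1 - -17\right) - 454\right) + \left(\left(-671 + 883\right) + 948\right) = \left(\left(1 + 17\right) - 454\right) + \left(212 + 948\right) = \left(18 - 454\right) + 1160 = -436 + 1160 = 724$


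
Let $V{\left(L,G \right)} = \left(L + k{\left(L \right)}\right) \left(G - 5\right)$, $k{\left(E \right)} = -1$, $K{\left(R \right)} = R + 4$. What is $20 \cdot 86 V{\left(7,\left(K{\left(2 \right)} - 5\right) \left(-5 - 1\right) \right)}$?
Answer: $-113520$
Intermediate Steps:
$K{\left(R \right)} = 4 + R$
$V{\left(L,G \right)} = \left(-1 + L\right) \left(-5 + G\right)$ ($V{\left(L,G \right)} = \left(L - 1\right) \left(G - 5\right) = \left(-1 + L\right) \left(-5 + G\right)$)
$20 \cdot 86 V{\left(7,\left(K{\left(2 \right)} - 5\right) \left(-5 - 1\right) \right)} = 20 \cdot 86 \left(5 - \left(\left(4 + 2\right) - 5\right) \left(-5 - 1\right) - 35 + \left(\left(4 + 2\right) - 5\right) \left(-5 - 1\right) 7\right) = 1720 \left(5 - \left(6 - 5\right) \left(-6\right) - 35 + \left(6 - 5\right) \left(-6\right) 7\right) = 1720 \left(5 - 1 \left(-6\right) - 35 + 1 \left(-6\right) 7\right) = 1720 \left(5 - -6 - 35 - 42\right) = 1720 \left(5 + 6 - 35 - 42\right) = 1720 \left(-66\right) = -113520$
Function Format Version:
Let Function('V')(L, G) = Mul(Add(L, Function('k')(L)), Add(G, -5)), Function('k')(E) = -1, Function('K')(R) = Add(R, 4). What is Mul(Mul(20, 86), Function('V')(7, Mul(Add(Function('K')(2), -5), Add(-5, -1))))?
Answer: -113520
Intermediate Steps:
Function('K')(R) = Add(4, R)
Function('V')(L, G) = Mul(Add(-1, L), Add(-5, G)) (Function('V')(L, G) = Mul(Add(L, -1), Add(G, -5)) = Mul(Add(-1, L), Add(-5, G)))
Mul(Mul(20, 86), Function('V')(7, Mul(Add(Function('K')(2), -5), Add(-5, -1)))) = Mul(Mul(20, 86), Add(5, Mul(-1, Mul(Add(Add(4, 2), -5), Add(-5, -1))), Mul(-5, 7), Mul(Mul(Add(Add(4, 2), -5), Add(-5, -1)), 7))) = Mul(1720, Add(5, Mul(-1, Mul(Add(6, -5), -6)), -35, Mul(Mul(Add(6, -5), -6), 7))) = Mul(1720, Add(5, Mul(-1, Mul(1, -6)), -35, Mul(Mul(1, -6), 7))) = Mul(1720, Add(5, Mul(-1, -6), -35, Mul(-6, 7))) = Mul(1720, Add(5, 6, -35, -42)) = Mul(1720, -66) = -113520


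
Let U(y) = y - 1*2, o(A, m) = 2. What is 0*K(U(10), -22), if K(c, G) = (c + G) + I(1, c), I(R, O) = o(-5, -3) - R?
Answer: 0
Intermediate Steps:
I(R, O) = 2 - R
U(y) = -2 + y (U(y) = y - 2 = -2 + y)
K(c, G) = 1 + G + c (K(c, G) = (c + G) + (2 - 1*1) = (G + c) + (2 - 1) = (G + c) + 1 = 1 + G + c)
0*K(U(10), -22) = 0*(1 - 22 + (-2 + 10)) = 0*(1 - 22 + 8) = 0*(-13) = 0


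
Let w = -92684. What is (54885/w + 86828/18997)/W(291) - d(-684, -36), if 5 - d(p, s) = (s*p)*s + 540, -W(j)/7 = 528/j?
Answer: -1921761863531801223/2169204511936 ≈ -8.8593e+5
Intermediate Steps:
W(j) = -3696/j
d(p, s) = -535 - p*s² (d(p, s) = 5 - ((s*p)*s + 540) = 5 - ((p*s)*s + 540) = 5 - (p*s² + 540) = 5 - (540 + p*s²) = 5 + (-540 - p*s²) = -535 - p*s²)
(54885/w + 86828/18997)/W(291) - d(-684, -36) = (54885/(-92684) + 86828/18997)/((-3696/291)) - (-535 - 1*(-684)*(-36)²) = (54885*(-1/92684) + 86828*(1/18997))/((-3696*1/291)) - (-535 - 1*(-684)*1296) = (-54885/92684 + 86828/18997)/(-1232/97) - (-535 + 886464) = (7004916007/1760717948)*(-97/1232) - 1*885929 = -679476852679/2169204511936 - 885929 = -1921761863531801223/2169204511936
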